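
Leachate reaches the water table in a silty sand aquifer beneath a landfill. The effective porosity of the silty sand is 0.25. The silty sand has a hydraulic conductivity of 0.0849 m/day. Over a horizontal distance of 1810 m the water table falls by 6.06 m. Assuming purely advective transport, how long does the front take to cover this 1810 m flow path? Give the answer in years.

Hydraulic gradient i = Δh / L = 6.06 / 1810 = 0.003348.
Darcy flux q = K · i = 0.08490 × 0.003348 = 0.0002843 m/day.
Seepage velocity v = q / n_e = 0.0002843 / 0.25 = 0.001137 m/day.
Travel time t = L / v = 1810 / 0.001137 = 1.592e+06 days = 4358 years.

4360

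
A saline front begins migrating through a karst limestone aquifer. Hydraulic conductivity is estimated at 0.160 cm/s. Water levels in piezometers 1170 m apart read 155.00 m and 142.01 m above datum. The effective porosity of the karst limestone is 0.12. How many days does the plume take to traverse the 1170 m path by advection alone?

91.5

Convert K: 0.160 cm/s × 864 = 138.2 m/day.
Hydraulic gradient i = (155.00 − 142.01) / 1170 = 12.99 / 1170 = 0.01110.
Darcy flux q = K · i = 138.2 × 0.01110 = 1.535 m/day.
Seepage velocity v = q / n_e = 1.535 / 0.12 = 12.79 m/day.
Travel time t = L / v = 1170 / 12.79 = 91.48 days.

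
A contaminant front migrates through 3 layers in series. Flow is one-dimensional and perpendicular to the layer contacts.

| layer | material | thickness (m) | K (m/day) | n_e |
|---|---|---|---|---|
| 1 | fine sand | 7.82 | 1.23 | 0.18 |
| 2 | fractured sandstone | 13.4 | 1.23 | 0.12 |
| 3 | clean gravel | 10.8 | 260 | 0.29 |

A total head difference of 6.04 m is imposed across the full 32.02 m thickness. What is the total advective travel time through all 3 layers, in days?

17.6

With flow normal to the layers, continuity requires the same specific discharge q through every layer.
Σ(b_i/K_i) = 7.82/1.23 + 13.4/1.23 + 10.8/260 = 17.29 d.
q = Δh / Σ(b_i/K_i) = 6.04 / 17.29 = 0.3493 m/day.
In each layer the seepage velocity is v_i = q/n_i, so the layer transit time is t_i = b_i·n_i / q:
  layer 1 (fine sand): t_1 = 7.82 × 0.18 / 0.3493 = 4.030 d
  layer 2 (fractured sandstone): t_2 = 13.4 × 0.12 / 0.3493 = 4.604 d
  layer 3 (clean gravel): t_3 = 10.8 × 0.29 / 0.3493 = 8.967 d
Total t = Σ t_i = 17.60 days.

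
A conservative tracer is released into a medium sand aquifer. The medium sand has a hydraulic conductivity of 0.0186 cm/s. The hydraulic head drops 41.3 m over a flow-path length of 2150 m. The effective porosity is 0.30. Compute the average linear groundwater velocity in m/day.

1.03

Convert K: 0.0186 cm/s × 864 = 16.07 m/day.
Hydraulic gradient i = Δh / L = 41.3 / 2150 = 0.01921.
Darcy flux q = K · i = 16.07 × 0.01921 = 0.3087 m/day.
Seepage velocity v = q / n_e = 0.3087 / 0.30 = 1.029 m/day.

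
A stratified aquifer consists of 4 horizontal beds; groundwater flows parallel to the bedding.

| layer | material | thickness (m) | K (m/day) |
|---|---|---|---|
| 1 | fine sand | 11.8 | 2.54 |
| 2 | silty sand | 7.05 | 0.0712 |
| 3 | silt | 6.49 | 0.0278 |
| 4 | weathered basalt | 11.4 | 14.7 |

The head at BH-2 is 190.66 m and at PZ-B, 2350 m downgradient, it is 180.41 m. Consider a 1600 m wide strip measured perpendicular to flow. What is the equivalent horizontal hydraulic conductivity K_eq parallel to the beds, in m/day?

Flow is parallel to layering, so each bed carries its own Darcy discharge and the transmissivities add.
Σ(K_i·b_i) = 2.54×11.8 + 0.0712×7.05 + 0.0278×6.49 + 14.7×11.4 = 198.2 m²/day.
Total thickness b = 36.74 m, so K_eq = Σ(K_i·b_i)/b = 5.396 m/day.

5.40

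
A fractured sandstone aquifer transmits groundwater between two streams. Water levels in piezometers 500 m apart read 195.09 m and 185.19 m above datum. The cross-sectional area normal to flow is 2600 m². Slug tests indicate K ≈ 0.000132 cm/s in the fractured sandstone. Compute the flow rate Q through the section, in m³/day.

5.87

Convert K: 0.000132 cm/s × 864 = 0.1140 m/day.
Hydraulic gradient i = (195.09 − 185.19) / 500 = 9.9 / 500 = 0.01980.
Darcy's law: Q = K · A · i = 0.1140 × 2600 × 0.01980 = 5.871 m³/day.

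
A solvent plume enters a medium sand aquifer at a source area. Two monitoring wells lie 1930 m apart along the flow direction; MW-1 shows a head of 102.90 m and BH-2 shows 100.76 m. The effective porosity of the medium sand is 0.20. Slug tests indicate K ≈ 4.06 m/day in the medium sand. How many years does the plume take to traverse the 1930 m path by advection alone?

235

Hydraulic gradient i = (102.90 − 100.76) / 1930 = 2.14 / 1930 = 0.001109.
Darcy flux q = K · i = 4.060 × 0.001109 = 0.004502 m/day.
Seepage velocity v = q / n_e = 0.004502 / 0.20 = 0.02251 m/day.
Travel time t = L / v = 1930 / 0.02251 = 85744 days = 234.8 years.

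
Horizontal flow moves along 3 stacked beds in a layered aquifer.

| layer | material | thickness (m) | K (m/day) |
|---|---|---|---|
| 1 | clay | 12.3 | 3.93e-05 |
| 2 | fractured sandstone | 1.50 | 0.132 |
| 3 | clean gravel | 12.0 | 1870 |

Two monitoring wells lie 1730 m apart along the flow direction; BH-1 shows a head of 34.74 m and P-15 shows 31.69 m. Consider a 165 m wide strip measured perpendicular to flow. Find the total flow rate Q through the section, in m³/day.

6530

Flow is parallel to layering, so each bed carries its own Darcy discharge and the transmissivities add.
Σ(K_i·b_i) = 3.93e-05×12.3 + 0.132×1.50 + 1870×12.0 = 22440 m²/day.
Hydraulic gradient i = (34.74 − 31.69) / 1730 = 3.05 / 1730 = 0.001763.
Q = Σ(K_i·b_i) · W · i = 22440 × 165 × 0.001763 = 6528 m³/day.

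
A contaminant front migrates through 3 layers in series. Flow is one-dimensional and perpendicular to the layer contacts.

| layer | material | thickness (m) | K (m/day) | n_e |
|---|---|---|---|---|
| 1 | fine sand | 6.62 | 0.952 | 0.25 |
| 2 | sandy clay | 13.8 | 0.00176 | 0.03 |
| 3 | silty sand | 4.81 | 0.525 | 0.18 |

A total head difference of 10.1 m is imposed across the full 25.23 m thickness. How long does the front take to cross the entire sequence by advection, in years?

6.25

With flow normal to the layers, continuity requires the same specific discharge q through every layer.
Σ(b_i/K_i) = 6.62/0.952 + 13.8/0.00176 + 4.81/0.525 = 7857 d.
q = Δh / Σ(b_i/K_i) = 10.1 / 7857 = 0.001285 m/day.
In each layer the seepage velocity is v_i = q/n_i, so the layer transit time is t_i = b_i·n_i / q:
  layer 1 (fine sand): t_1 = 6.62 × 0.25 / 0.001285 = 1287 d
  layer 2 (sandy clay): t_2 = 13.8 × 0.03 / 0.001285 = 322.1 d
  layer 3 (silty sand): t_3 = 4.81 × 0.18 / 0.001285 = 673.5 d
Total t = Σ t_i = 2283 days = 6.251 years.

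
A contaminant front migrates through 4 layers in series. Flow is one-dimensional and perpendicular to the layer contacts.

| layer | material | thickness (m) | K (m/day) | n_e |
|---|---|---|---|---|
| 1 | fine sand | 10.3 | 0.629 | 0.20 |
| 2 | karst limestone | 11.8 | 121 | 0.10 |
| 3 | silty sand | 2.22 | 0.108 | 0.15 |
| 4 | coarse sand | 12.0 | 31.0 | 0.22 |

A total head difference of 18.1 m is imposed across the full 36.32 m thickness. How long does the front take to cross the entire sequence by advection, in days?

With flow normal to the layers, continuity requires the same specific discharge q through every layer.
Σ(b_i/K_i) = 10.3/0.629 + 11.8/121 + 2.22/0.108 + 12.0/31.0 = 37.42 d.
q = Δh / Σ(b_i/K_i) = 18.1 / 37.42 = 0.4838 m/day.
In each layer the seepage velocity is v_i = q/n_i, so the layer transit time is t_i = b_i·n_i / q:
  layer 1 (fine sand): t_1 = 10.3 × 0.20 / 0.4838 = 4.258 d
  layer 2 (karst limestone): t_2 = 11.8 × 0.10 / 0.4838 = 2.439 d
  layer 3 (silty sand): t_3 = 2.22 × 0.15 / 0.4838 = 0.6884 d
  layer 4 (coarse sand): t_4 = 12.0 × 0.22 / 0.4838 = 5.457 d
Total t = Σ t_i = 12.84 days.

12.8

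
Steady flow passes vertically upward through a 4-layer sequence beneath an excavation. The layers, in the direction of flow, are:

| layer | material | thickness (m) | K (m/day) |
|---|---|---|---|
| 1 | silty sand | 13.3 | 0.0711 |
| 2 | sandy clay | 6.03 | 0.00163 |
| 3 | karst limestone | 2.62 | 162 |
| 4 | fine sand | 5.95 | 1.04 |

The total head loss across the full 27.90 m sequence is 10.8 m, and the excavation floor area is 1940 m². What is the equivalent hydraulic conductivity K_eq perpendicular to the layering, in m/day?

0.00717

Flow is perpendicular to layering, so the layers act in series and the equivalent K is the thickness-weighted harmonic mean.
Total thickness L = 13.3 + 6.03 + 2.62 + 5.95 = 27.90 m.
Σ(b_i/K_i) = 13.3/0.0711 + 6.03/0.00163 + 2.62/162 + 5.95/1.04 = 3892 d.
K_eq = L / Σ(b_i/K_i) = 27.90 / 3892 = 0.007168 m/day.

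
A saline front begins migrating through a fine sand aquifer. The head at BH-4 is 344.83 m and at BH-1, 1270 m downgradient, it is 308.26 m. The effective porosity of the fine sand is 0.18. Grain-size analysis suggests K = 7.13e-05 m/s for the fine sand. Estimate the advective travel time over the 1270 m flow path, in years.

Convert K: 7.13e-05 m/s × 86400 = 6.160 m/day.
Hydraulic gradient i = (344.83 − 308.26) / 1270 = 36.57 / 1270 = 0.02880.
Darcy flux q = K · i = 6.160 × 0.02880 = 0.1774 m/day.
Seepage velocity v = q / n_e = 0.1774 / 0.18 = 0.9855 m/day.
Travel time t = L / v = 1270 / 0.9855 = 1289 days = 3.528 years.

3.53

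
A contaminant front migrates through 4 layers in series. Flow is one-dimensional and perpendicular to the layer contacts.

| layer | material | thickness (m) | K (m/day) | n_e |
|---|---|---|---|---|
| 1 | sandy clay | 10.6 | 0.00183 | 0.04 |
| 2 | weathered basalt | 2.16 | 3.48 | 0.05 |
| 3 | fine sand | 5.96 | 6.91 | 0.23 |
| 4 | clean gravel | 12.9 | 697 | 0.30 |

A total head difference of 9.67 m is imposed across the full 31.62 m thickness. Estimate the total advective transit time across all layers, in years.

With flow normal to the layers, continuity requires the same specific discharge q through every layer.
Σ(b_i/K_i) = 10.6/0.00183 + 2.16/3.48 + 5.96/6.91 + 12.9/697 = 5794 d.
q = Δh / Σ(b_i/K_i) = 9.67 / 5794 = 0.001669 m/day.
In each layer the seepage velocity is v_i = q/n_i, so the layer transit time is t_i = b_i·n_i / q:
  layer 1 (sandy clay): t_1 = 10.6 × 0.04 / 0.001669 = 254.0 d
  layer 2 (weathered basalt): t_2 = 2.16 × 0.05 / 0.001669 = 64.71 d
  layer 3 (fine sand): t_3 = 5.96 × 0.23 / 0.001669 = 821.3 d
  layer 4 (clean gravel): t_4 = 12.9 × 0.30 / 0.001669 = 2319 d
Total t = Σ t_i = 3459 days = 9.470 years.

9.47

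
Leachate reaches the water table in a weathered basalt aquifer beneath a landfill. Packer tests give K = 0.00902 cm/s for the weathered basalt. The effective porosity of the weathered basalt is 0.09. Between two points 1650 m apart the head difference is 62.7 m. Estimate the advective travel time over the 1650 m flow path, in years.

1.37

Convert K: 0.00902 cm/s × 864 = 7.793 m/day.
Hydraulic gradient i = Δh / L = 62.7 / 1650 = 0.03800.
Darcy flux q = K · i = 7.793 × 0.03800 = 0.2961 m/day.
Seepage velocity v = q / n_e = 0.2961 / 0.09 = 3.290 m/day.
Travel time t = L / v = 1650 / 3.290 = 501.4 days = 1.373 years.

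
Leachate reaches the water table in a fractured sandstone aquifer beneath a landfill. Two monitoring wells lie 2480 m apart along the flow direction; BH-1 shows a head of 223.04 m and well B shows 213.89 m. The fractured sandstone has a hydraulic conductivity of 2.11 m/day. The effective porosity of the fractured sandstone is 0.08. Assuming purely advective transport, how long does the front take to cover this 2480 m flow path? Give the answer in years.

Hydraulic gradient i = (223.04 − 213.89) / 2480 = 9.15 / 2480 = 0.003690.
Darcy flux q = K · i = 2.110 × 0.003690 = 0.007785 m/day.
Seepage velocity v = q / n_e = 0.007785 / 0.08 = 0.09731 m/day.
Travel time t = L / v = 2480 / 0.09731 = 25485 days = 69.77 years.

69.8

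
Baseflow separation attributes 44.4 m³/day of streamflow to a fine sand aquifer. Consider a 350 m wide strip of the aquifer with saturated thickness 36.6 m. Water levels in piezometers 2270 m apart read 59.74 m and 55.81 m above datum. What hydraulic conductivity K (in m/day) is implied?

2.00

Cross-sectional area A = 350 × 36.6 = 12810 m².
Hydraulic gradient i = (59.74 − 55.81) / 2270 = 3.93 / 2270 = 0.001731.
From Q = K·A·i, K = Q / (A·i) = 44.4 / (12810 × 0.001731) = 2.002 m/day.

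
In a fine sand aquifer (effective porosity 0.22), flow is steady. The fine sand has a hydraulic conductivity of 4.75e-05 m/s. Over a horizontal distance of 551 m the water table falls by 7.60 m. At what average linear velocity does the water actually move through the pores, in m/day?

Convert K: 4.75e-05 m/s × 86400 = 4.104 m/day.
Hydraulic gradient i = Δh / L = 7.60 / 551 = 0.01379.
Darcy flux q = K · i = 4.104 × 0.01379 = 0.05661 m/day.
Seepage velocity v = q / n_e = 0.05661 / 0.22 = 0.2573 m/day.

0.257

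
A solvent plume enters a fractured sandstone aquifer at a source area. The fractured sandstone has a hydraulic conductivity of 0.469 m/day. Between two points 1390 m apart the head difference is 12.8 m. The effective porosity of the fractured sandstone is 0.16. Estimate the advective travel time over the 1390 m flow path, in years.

141

Hydraulic gradient i = Δh / L = 12.8 / 1390 = 0.009209.
Darcy flux q = K · i = 0.4690 × 0.009209 = 0.004319 m/day.
Seepage velocity v = q / n_e = 0.004319 / 0.16 = 0.02699 m/day.
Travel time t = L / v = 1390 / 0.02699 = 51495 days = 141.0 years.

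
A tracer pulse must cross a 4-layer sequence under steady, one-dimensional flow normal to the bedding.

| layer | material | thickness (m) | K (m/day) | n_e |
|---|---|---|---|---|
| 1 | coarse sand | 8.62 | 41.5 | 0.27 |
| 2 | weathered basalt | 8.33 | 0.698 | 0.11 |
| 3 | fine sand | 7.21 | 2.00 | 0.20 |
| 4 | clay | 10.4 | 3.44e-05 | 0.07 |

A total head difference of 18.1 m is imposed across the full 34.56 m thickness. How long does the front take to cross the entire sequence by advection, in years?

With flow normal to the layers, continuity requires the same specific discharge q through every layer.
Σ(b_i/K_i) = 8.62/41.5 + 8.33/0.698 + 7.21/2.00 + 10.4/3.44e-05 = 3.023e+05 d.
q = Δh / Σ(b_i/K_i) = 18.1 / 3.023e+05 = 5.987e-05 m/day.
In each layer the seepage velocity is v_i = q/n_i, so the layer transit time is t_i = b_i·n_i / q:
  layer 1 (coarse sand): t_1 = 8.62 × 0.27 / 5.987e-05 = 38877 d
  layer 2 (weathered basalt): t_2 = 8.33 × 0.11 / 5.987e-05 = 15306 d
  layer 3 (fine sand): t_3 = 7.21 × 0.20 / 5.987e-05 = 24087 d
  layer 4 (clay): t_4 = 10.4 × 0.07 / 5.987e-05 = 12160 d
Total t = Σ t_i = 90430 days = 247.6 years.

248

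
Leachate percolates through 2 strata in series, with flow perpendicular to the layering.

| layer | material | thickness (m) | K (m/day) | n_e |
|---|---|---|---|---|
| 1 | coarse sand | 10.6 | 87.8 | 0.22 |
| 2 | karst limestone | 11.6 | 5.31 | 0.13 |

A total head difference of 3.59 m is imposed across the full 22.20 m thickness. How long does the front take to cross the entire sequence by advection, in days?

2.47

With flow normal to the layers, continuity requires the same specific discharge q through every layer.
Σ(b_i/K_i) = 10.6/87.8 + 11.6/5.31 = 2.305 d.
q = Δh / Σ(b_i/K_i) = 3.59 / 2.305 = 1.557 m/day.
In each layer the seepage velocity is v_i = q/n_i, so the layer transit time is t_i = b_i·n_i / q:
  layer 1 (coarse sand): t_1 = 10.6 × 0.22 / 1.557 = 1.497 d
  layer 2 (karst limestone): t_2 = 11.6 × 0.13 / 1.557 = 0.9683 d
Total t = Σ t_i = 2.466 days.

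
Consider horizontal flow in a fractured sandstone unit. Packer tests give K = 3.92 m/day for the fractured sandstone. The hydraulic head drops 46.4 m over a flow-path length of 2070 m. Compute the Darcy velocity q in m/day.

Hydraulic gradient i = Δh / L = 46.4 / 2070 = 0.02242.
Specific discharge q = K · i = 3.920 × 0.02242 = 0.08787 m/day.

0.0879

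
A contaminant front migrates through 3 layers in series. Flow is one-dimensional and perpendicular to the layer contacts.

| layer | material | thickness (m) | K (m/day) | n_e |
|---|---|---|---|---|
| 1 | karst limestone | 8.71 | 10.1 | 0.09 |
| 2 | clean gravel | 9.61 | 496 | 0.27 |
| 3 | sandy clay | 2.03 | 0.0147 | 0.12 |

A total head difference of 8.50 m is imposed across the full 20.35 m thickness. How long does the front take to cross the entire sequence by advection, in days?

59.2

With flow normal to the layers, continuity requires the same specific discharge q through every layer.
Σ(b_i/K_i) = 8.71/10.1 + 9.61/496 + 2.03/0.0147 = 139.0 d.
q = Δh / Σ(b_i/K_i) = 8.50 / 139.0 = 0.06116 m/day.
In each layer the seepage velocity is v_i = q/n_i, so the layer transit time is t_i = b_i·n_i / q:
  layer 1 (karst limestone): t_1 = 8.71 × 0.09 / 0.06116 = 12.82 d
  layer 2 (clean gravel): t_2 = 9.61 × 0.27 / 0.06116 = 42.42 d
  layer 3 (sandy clay): t_3 = 2.03 × 0.12 / 0.06116 = 3.983 d
Total t = Σ t_i = 59.22 days.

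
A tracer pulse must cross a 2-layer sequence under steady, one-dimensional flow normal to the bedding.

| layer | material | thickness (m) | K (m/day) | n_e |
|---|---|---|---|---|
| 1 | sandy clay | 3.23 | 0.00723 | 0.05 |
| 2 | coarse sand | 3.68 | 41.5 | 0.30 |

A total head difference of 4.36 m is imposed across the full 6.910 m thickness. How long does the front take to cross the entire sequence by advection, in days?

With flow normal to the layers, continuity requires the same specific discharge q through every layer.
Σ(b_i/K_i) = 3.23/0.00723 + 3.68/41.5 = 446.8 d.
q = Δh / Σ(b_i/K_i) = 4.36 / 446.8 = 0.009757 m/day.
In each layer the seepage velocity is v_i = q/n_i, so the layer transit time is t_i = b_i·n_i / q:
  layer 1 (sandy clay): t_1 = 3.23 × 0.05 / 0.009757 = 16.55 d
  layer 2 (coarse sand): t_2 = 3.68 × 0.30 / 0.009757 = 113.1 d
Total t = Σ t_i = 129.7 days.

130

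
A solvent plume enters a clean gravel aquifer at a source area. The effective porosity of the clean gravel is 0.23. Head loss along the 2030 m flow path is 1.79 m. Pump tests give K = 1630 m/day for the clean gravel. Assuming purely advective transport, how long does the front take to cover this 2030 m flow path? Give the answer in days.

325

Hydraulic gradient i = Δh / L = 1.79 / 2030 = 0.0008818.
Darcy flux q = K · i = 1630 × 0.0008818 = 1.437 m/day.
Seepage velocity v = q / n_e = 1.437 / 0.23 = 6.249 m/day.
Travel time t = L / v = 2030 / 6.249 = 324.8 days.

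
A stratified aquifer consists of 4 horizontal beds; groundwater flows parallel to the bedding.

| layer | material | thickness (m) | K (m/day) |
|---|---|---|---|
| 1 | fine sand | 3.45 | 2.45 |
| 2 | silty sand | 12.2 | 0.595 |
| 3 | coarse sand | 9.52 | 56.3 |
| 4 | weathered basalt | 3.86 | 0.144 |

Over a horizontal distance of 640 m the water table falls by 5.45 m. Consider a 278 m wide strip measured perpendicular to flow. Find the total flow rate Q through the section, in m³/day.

1310

Flow is parallel to layering, so each bed carries its own Darcy discharge and the transmissivities add.
Σ(K_i·b_i) = 2.45×3.45 + 0.595×12.2 + 56.3×9.52 + 0.144×3.86 = 552.2 m²/day.
Hydraulic gradient i = Δh / L = 5.45 / 640 = 0.008516.
Q = Σ(K_i·b_i) · W · i = 552.2 × 278 × 0.008516 = 1307 m³/day.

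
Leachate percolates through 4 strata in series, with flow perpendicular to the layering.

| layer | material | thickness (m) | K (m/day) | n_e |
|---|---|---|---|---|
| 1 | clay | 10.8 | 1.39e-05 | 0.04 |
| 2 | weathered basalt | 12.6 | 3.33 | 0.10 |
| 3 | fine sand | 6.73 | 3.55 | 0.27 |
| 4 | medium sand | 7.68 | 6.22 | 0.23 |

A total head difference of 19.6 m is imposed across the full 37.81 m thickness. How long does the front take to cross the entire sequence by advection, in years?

With flow normal to the layers, continuity requires the same specific discharge q through every layer.
Σ(b_i/K_i) = 10.8/1.39e-05 + 12.6/3.33 + 6.73/3.55 + 7.68/6.22 = 7.770e+05 d.
q = Δh / Σ(b_i/K_i) = 19.6 / 7.770e+05 = 2.523e-05 m/day.
In each layer the seepage velocity is v_i = q/n_i, so the layer transit time is t_i = b_i·n_i / q:
  layer 1 (clay): t_1 = 10.8 × 0.04 / 2.523e-05 = 17125 d
  layer 2 (weathered basalt): t_2 = 12.6 × 0.10 / 2.523e-05 = 49949 d
  layer 3 (fine sand): t_3 = 6.73 × 0.27 / 2.523e-05 = 72034 d
  layer 4 (medium sand): t_4 = 7.68 × 0.23 / 2.523e-05 = 70024 d
Total t = Σ t_i = 2.091e+05 days = 572.6 years.

573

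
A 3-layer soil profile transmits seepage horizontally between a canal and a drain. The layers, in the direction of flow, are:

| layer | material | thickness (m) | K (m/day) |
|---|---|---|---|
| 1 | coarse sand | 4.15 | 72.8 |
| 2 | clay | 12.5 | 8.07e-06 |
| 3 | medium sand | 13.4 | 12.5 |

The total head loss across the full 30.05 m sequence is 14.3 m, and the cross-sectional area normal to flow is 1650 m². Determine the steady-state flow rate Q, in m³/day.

Flow is perpendicular to layering, so the layers act in series and the equivalent K is the thickness-weighted harmonic mean.
Total thickness L = 4.15 + 12.5 + 13.4 = 30.05 m.
Σ(b_i/K_i) = 4.15/72.8 + 12.5/8.07e-06 + 13.4/12.5 = 1.549e+06 d.
K_eq = L / Σ(b_i/K_i) = 30.05 / 1.549e+06 = 1.940e-05 m/day.
Q = K_eq · A · (Δh/L) = 1.940e-05 × 1650 × (14.3/30.05) = 0.01523 m³/day.

0.0152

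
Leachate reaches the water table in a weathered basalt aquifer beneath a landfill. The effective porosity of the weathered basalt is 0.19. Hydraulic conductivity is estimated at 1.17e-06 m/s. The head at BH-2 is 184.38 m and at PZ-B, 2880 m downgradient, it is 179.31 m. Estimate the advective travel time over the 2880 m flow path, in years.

8420

Convert K: 1.17e-06 m/s × 86400 = 0.1011 m/day.
Hydraulic gradient i = (184.38 − 179.31) / 2880 = 5.07 / 2880 = 0.001760.
Darcy flux q = K · i = 0.1011 × 0.001760 = 0.0001780 m/day.
Seepage velocity v = q / n_e = 0.0001780 / 0.19 = 0.0009366 m/day.
Travel time t = L / v = 2880 / 0.0009366 = 3.075e+06 days = 8419 years.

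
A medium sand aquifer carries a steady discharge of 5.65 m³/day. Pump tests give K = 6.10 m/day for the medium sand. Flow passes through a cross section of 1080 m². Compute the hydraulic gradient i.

From Q = K·A·i, i = Q / (K·A) = 5.65 / (6.100 × 1080) = 0.0008576.

0.000858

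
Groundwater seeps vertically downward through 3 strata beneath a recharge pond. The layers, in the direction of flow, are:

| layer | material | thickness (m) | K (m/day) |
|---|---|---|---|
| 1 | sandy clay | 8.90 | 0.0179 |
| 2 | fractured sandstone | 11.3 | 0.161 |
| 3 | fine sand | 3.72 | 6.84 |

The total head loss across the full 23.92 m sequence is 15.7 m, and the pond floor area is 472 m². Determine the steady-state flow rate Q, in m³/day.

13.0

Flow is perpendicular to layering, so the layers act in series and the equivalent K is the thickness-weighted harmonic mean.
Total thickness L = 8.90 + 11.3 + 3.72 = 23.92 m.
Σ(b_i/K_i) = 8.90/0.0179 + 11.3/0.161 + 3.72/6.84 = 567.9 d.
K_eq = L / Σ(b_i/K_i) = 23.92 / 567.9 = 0.04212 m/day.
Q = K_eq · A · (Δh/L) = 0.04212 × 472 × (15.7/23.92) = 13.05 m³/day.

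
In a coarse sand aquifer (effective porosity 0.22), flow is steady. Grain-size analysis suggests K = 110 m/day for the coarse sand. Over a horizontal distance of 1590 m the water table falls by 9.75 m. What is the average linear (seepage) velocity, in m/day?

Hydraulic gradient i = Δh / L = 9.75 / 1590 = 0.006132.
Darcy flux q = K · i = 110.0 × 0.006132 = 0.6745 m/day.
Seepage velocity v = q / n_e = 0.6745 / 0.22 = 3.066 m/day.

3.07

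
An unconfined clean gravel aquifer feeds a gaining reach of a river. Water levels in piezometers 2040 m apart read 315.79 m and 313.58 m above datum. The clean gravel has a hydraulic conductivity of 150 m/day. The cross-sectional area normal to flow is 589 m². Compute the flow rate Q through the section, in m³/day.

95.7

Hydraulic gradient i = (315.79 − 313.58) / 2040 = 2.21 / 2040 = 0.001083.
Darcy's law: Q = K · A · i = 150.0 × 589.0 × 0.001083 = 95.71 m³/day.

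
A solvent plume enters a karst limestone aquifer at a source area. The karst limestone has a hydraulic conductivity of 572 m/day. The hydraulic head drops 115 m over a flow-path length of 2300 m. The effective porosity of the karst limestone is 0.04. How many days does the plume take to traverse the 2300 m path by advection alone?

Hydraulic gradient i = Δh / L = 115 / 2300 = 0.05000.
Darcy flux q = K · i = 572.0 × 0.05000 = 28.60 m/day.
Seepage velocity v = q / n_e = 28.60 / 0.04 = 715.0 m/day.
Travel time t = L / v = 2300 / 715.0 = 3.217 days.

3.22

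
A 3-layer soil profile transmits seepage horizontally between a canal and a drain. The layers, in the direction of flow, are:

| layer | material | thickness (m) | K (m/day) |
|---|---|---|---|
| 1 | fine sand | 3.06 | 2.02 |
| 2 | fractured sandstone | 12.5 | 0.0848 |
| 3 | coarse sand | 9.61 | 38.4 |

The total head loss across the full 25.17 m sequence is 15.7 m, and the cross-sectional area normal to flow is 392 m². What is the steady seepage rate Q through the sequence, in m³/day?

41.3

Flow is perpendicular to layering, so the layers act in series and the equivalent K is the thickness-weighted harmonic mean.
Total thickness L = 3.06 + 12.5 + 9.61 = 25.17 m.
Σ(b_i/K_i) = 3.06/2.02 + 12.5/0.0848 + 9.61/38.4 = 149.2 d.
K_eq = L / Σ(b_i/K_i) = 25.17 / 149.2 = 0.1687 m/day.
Q = K_eq · A · (Δh/L) = 0.1687 × 392 × (15.7/25.17) = 41.26 m³/day.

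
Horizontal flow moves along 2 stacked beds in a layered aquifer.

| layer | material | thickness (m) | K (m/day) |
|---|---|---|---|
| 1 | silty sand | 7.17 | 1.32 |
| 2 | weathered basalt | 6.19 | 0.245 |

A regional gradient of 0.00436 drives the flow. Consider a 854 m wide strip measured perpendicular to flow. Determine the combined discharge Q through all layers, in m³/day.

40.9

Flow is parallel to layering, so each bed carries its own Darcy discharge and the transmissivities add.
Σ(K_i·b_i) = 1.32×7.17 + 0.245×6.19 = 10.98 m²/day.
Hydraulic gradient i = 0.00436.
Q = Σ(K_i·b_i) · W · i = 10.98 × 854 × 0.004360 = 40.89 m³/day.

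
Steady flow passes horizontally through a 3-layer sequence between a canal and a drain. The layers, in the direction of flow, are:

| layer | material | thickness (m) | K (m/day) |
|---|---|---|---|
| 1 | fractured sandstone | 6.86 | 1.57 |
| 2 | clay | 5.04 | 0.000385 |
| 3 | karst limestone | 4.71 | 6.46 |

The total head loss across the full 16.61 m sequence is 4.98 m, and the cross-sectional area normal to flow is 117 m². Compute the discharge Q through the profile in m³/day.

0.0445

Flow is perpendicular to layering, so the layers act in series and the equivalent K is the thickness-weighted harmonic mean.
Total thickness L = 6.86 + 5.04 + 4.71 = 16.61 m.
Σ(b_i/K_i) = 6.86/1.57 + 5.04/0.000385 + 4.71/6.46 = 13096 d.
K_eq = L / Σ(b_i/K_i) = 16.61 / 13096 = 0.001268 m/day.
Q = K_eq · A · (Δh/L) = 0.001268 × 117 × (4.98/16.61) = 0.04449 m³/day.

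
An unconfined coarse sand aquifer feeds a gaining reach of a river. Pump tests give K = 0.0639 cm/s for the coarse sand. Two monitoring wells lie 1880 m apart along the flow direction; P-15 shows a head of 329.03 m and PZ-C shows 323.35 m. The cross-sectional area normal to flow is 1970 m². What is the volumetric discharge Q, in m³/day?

Convert K: 0.0639 cm/s × 864 = 55.21 m/day.
Hydraulic gradient i = (329.03 − 323.35) / 1880 = 5.68 / 1880 = 0.003021.
Darcy's law: Q = K · A · i = 55.21 × 1970 × 0.003021 = 328.6 m³/day.

329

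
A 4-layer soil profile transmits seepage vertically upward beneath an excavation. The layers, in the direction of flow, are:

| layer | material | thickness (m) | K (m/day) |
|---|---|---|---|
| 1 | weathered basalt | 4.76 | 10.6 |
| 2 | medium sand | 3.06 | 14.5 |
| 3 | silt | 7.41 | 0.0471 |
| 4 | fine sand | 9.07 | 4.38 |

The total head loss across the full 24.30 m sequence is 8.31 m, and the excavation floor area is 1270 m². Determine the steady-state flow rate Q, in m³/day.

Flow is perpendicular to layering, so the layers act in series and the equivalent K is the thickness-weighted harmonic mean.
Total thickness L = 4.76 + 3.06 + 7.41 + 9.07 = 24.30 m.
Σ(b_i/K_i) = 4.76/10.6 + 3.06/14.5 + 7.41/0.0471 + 9.07/4.38 = 160.1 d.
K_eq = L / Σ(b_i/K_i) = 24.30 / 160.1 = 0.1518 m/day.
Q = K_eq · A · (Δh/L) = 0.1518 × 1270 × (8.31/24.30) = 65.94 m³/day.

65.9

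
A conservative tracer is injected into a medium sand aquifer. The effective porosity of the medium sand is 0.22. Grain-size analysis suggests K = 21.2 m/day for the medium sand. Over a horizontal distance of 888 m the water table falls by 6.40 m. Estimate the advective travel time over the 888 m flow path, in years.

3.50

Hydraulic gradient i = Δh / L = 6.40 / 888 = 0.007207.
Darcy flux q = K · i = 21.20 × 0.007207 = 0.1528 m/day.
Seepage velocity v = q / n_e = 0.1528 / 0.22 = 0.6945 m/day.
Travel time t = L / v = 888 / 0.6945 = 1279 days = 3.501 years.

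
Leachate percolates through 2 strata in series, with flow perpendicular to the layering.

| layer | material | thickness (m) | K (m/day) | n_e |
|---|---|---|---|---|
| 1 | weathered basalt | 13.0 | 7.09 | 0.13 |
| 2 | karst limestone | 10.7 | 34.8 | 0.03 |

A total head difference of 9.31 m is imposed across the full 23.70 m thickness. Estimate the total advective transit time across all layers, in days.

With flow normal to the layers, continuity requires the same specific discharge q through every layer.
Σ(b_i/K_i) = 13.0/7.09 + 10.7/34.8 = 2.141 d.
q = Δh / Σ(b_i/K_i) = 9.31 / 2.141 = 4.348 m/day.
In each layer the seepage velocity is v_i = q/n_i, so the layer transit time is t_i = b_i·n_i / q:
  layer 1 (weathered basalt): t_1 = 13.0 × 0.13 / 4.348 = 0.3887 d
  layer 2 (karst limestone): t_2 = 10.7 × 0.03 / 4.348 = 0.07382 d
Total t = Σ t_i = 0.4625 days.

0.462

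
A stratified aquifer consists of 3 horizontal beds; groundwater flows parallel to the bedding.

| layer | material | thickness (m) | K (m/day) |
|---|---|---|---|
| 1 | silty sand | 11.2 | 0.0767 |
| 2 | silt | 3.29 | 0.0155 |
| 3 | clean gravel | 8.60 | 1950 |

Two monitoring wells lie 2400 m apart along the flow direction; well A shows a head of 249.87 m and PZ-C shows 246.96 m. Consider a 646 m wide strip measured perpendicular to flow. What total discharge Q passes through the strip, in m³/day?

Flow is parallel to layering, so each bed carries its own Darcy discharge and the transmissivities add.
Σ(K_i·b_i) = 0.0767×11.2 + 0.0155×3.29 + 1950×8.60 = 16771 m²/day.
Hydraulic gradient i = (249.87 − 246.96) / 2400 = 2.91 / 2400 = 0.001213.
Q = Σ(K_i·b_i) · W · i = 16771 × 646 × 0.001213 = 13136 m³/day.

13100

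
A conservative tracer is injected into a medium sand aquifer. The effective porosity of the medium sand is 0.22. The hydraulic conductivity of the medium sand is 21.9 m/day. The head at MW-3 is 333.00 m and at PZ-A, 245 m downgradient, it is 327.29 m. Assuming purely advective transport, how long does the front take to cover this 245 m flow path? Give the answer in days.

106

Hydraulic gradient i = (333.00 − 327.29) / 245 = 5.71 / 245 = 0.02331.
Darcy flux q = K · i = 21.90 × 0.02331 = 0.5104 m/day.
Seepage velocity v = q / n_e = 0.5104 / 0.22 = 2.320 m/day.
Travel time t = L / v = 245 / 2.320 = 105.6 days.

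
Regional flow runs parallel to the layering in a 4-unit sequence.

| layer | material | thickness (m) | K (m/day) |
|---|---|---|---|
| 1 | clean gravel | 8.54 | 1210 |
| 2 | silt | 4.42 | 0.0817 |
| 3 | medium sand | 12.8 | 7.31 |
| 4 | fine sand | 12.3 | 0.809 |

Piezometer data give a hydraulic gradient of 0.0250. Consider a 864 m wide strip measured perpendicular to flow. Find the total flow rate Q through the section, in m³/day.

Flow is parallel to layering, so each bed carries its own Darcy discharge and the transmissivities add.
Σ(K_i·b_i) = 1210×8.54 + 0.0817×4.42 + 7.31×12.8 + 0.809×12.3 = 10437 m²/day.
Hydraulic gradient i = 0.0250.
Q = Σ(K_i·b_i) · W · i = 10437 × 864 × 0.02500 = 2.254e+05 m³/day.

225000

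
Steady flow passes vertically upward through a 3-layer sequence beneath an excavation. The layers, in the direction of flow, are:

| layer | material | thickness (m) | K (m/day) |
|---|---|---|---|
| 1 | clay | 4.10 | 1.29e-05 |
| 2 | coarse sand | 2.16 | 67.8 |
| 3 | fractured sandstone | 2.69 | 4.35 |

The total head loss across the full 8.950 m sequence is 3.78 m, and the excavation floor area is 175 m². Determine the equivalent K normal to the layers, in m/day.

2.82e-05

Flow is perpendicular to layering, so the layers act in series and the equivalent K is the thickness-weighted harmonic mean.
Total thickness L = 4.10 + 2.16 + 2.69 = 8.950 m.
Σ(b_i/K_i) = 4.10/1.29e-05 + 2.16/67.8 + 2.69/4.35 = 3.178e+05 d.
K_eq = L / Σ(b_i/K_i) = 8.950 / 3.178e+05 = 2.816e-05 m/day.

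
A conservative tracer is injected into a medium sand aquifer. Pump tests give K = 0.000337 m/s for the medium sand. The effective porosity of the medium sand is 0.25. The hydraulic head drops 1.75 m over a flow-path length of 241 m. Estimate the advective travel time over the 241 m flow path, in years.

Convert K: 0.000337 m/s × 86400 = 29.12 m/day.
Hydraulic gradient i = Δh / L = 1.75 / 241 = 0.007261.
Darcy flux q = K · i = 29.12 × 0.007261 = 0.2114 m/day.
Seepage velocity v = q / n_e = 0.2114 / 0.25 = 0.8457 m/day.
Travel time t = L / v = 241 / 0.8457 = 285.0 days = 0.7802 years.

0.780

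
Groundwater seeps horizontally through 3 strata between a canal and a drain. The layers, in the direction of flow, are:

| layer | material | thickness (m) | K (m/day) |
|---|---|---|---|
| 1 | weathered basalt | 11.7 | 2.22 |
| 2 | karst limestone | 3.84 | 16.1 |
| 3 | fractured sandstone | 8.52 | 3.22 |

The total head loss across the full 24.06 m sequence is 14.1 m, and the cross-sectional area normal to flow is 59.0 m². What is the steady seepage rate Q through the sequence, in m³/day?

Flow is perpendicular to layering, so the layers act in series and the equivalent K is the thickness-weighted harmonic mean.
Total thickness L = 11.7 + 3.84 + 8.52 = 24.06 m.
Σ(b_i/K_i) = 11.7/2.22 + 3.84/16.1 + 8.52/3.22 = 8.155 d.
K_eq = L / Σ(b_i/K_i) = 24.06 / 8.155 = 2.950 m/day.
Q = K_eq · A · (Δh/L) = 2.950 × 59.0 × (14.1/24.06) = 102.0 m³/day.

102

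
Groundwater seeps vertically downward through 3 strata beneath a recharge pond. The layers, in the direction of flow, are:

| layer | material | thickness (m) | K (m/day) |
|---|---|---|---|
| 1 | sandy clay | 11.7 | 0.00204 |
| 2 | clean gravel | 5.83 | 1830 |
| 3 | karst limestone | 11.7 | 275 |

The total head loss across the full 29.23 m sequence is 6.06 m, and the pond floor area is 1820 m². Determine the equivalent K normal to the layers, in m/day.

0.00510

Flow is perpendicular to layering, so the layers act in series and the equivalent K is the thickness-weighted harmonic mean.
Total thickness L = 11.7 + 5.83 + 11.7 = 29.23 m.
Σ(b_i/K_i) = 11.7/0.00204 + 5.83/1830 + 11.7/275 = 5735 d.
K_eq = L / Σ(b_i/K_i) = 29.23 / 5735 = 0.005096 m/day.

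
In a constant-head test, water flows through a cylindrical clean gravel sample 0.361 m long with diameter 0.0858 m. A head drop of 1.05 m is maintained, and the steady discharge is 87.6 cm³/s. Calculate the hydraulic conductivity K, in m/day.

450

Cross-sectional area A = π·(d/2)² = π × (0.0858/2)² = 0.005782 m².
Convert discharge: 87.6 cm³/s = 8.760e-05 m³/s.
Darcy's law rearranged: K = Q·L / (A·Δh) = 8.760e-05 × 0.361 / (0.005782 × 1.05) = 0.005209 m/s = 450.1 m/day.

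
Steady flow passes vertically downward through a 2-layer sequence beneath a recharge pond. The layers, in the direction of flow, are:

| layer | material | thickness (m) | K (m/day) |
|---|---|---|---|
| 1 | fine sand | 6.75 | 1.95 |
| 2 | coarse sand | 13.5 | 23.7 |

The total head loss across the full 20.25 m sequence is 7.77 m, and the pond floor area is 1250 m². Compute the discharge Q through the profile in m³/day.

2410

Flow is perpendicular to layering, so the layers act in series and the equivalent K is the thickness-weighted harmonic mean.
Total thickness L = 6.75 + 13.5 = 20.25 m.
Σ(b_i/K_i) = 6.75/1.95 + 13.5/23.7 = 4.031 d.
K_eq = L / Σ(b_i/K_i) = 20.25 / 4.031 = 5.023 m/day.
Q = K_eq · A · (Δh/L) = 5.023 × 1250 × (7.77/20.25) = 2409 m³/day.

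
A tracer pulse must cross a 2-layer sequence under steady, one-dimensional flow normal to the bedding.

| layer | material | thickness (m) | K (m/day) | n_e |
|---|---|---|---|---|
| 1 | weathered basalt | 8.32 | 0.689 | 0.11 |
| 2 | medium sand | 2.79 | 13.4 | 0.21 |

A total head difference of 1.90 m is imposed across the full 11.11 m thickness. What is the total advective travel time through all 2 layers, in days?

With flow normal to the layers, continuity requires the same specific discharge q through every layer.
Σ(b_i/K_i) = 8.32/0.689 + 2.79/13.4 = 12.28 d.
q = Δh / Σ(b_i/K_i) = 1.90 / 12.28 = 0.1547 m/day.
In each layer the seepage velocity is v_i = q/n_i, so the layer transit time is t_i = b_i·n_i / q:
  layer 1 (weathered basalt): t_1 = 8.32 × 0.11 / 0.1547 = 5.917 d
  layer 2 (medium sand): t_2 = 2.79 × 0.21 / 0.1547 = 3.788 d
Total t = Σ t_i = 9.705 days.

9.70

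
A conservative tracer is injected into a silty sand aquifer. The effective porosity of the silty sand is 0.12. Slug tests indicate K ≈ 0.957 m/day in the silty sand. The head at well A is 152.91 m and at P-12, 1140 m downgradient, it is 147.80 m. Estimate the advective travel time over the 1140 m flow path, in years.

87.3

Hydraulic gradient i = (152.91 − 147.80) / 1140 = 5.11 / 1140 = 0.004482.
Darcy flux q = K · i = 0.9570 × 0.004482 = 0.004290 m/day.
Seepage velocity v = q / n_e = 0.004290 / 0.12 = 0.03575 m/day.
Travel time t = L / v = 1140 / 0.03575 = 31890 days = 87.31 years.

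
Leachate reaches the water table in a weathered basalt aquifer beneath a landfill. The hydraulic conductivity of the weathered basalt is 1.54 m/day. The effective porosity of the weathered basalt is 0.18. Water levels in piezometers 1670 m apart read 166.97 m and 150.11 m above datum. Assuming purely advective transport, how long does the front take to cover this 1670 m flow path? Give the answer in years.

Hydraulic gradient i = (166.97 − 150.11) / 1670 = 16.86 / 1670 = 0.01010.
Darcy flux q = K · i = 1.540 × 0.01010 = 0.01555 m/day.
Seepage velocity v = q / n_e = 0.01555 / 0.18 = 0.08638 m/day.
Travel time t = L / v = 1670 / 0.08638 = 19334 days = 52.93 years.

52.9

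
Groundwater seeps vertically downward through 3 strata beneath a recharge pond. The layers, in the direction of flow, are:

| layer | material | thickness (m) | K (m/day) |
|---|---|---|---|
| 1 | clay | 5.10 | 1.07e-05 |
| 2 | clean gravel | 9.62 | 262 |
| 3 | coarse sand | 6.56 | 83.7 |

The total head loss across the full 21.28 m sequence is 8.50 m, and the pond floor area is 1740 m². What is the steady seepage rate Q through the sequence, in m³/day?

Flow is perpendicular to layering, so the layers act in series and the equivalent K is the thickness-weighted harmonic mean.
Total thickness L = 5.10 + 9.62 + 6.56 = 21.28 m.
Σ(b_i/K_i) = 5.10/1.07e-05 + 9.62/262 + 6.56/83.7 = 4.766e+05 d.
K_eq = L / Σ(b_i/K_i) = 21.28 / 4.766e+05 = 4.465e-05 m/day.
Q = K_eq · A · (Δh/L) = 4.465e-05 × 1740 × (8.50/21.28) = 0.03103 m³/day.

0.0310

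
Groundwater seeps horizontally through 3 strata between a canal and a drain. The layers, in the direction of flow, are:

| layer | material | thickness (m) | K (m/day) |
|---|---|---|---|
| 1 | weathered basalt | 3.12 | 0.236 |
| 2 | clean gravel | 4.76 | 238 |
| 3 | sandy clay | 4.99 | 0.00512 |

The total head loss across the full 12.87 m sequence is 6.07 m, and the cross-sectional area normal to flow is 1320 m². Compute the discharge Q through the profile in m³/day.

Flow is perpendicular to layering, so the layers act in series and the equivalent K is the thickness-weighted harmonic mean.
Total thickness L = 3.12 + 4.76 + 4.99 = 12.87 m.
Σ(b_i/K_i) = 3.12/0.236 + 4.76/238 + 4.99/0.00512 = 987.8 d.
K_eq = L / Σ(b_i/K_i) = 12.87 / 987.8 = 0.01303 m/day.
Q = K_eq · A · (Δh/L) = 0.01303 × 1320 × (6.07/12.87) = 8.111 m³/day.

8.11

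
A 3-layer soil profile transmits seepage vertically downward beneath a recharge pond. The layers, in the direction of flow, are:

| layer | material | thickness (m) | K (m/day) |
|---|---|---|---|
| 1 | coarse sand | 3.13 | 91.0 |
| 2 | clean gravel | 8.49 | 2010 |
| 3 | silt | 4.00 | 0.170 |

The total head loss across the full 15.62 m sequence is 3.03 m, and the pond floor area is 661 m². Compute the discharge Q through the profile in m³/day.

Flow is perpendicular to layering, so the layers act in series and the equivalent K is the thickness-weighted harmonic mean.
Total thickness L = 3.13 + 8.49 + 4.00 = 15.62 m.
Σ(b_i/K_i) = 3.13/91.0 + 8.49/2010 + 4.00/0.170 = 23.57 d.
K_eq = L / Σ(b_i/K_i) = 15.62 / 23.57 = 0.6628 m/day.
Q = K_eq · A · (Δh/L) = 0.6628 × 661 × (3.03/15.62) = 84.98 m³/day.

85.0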